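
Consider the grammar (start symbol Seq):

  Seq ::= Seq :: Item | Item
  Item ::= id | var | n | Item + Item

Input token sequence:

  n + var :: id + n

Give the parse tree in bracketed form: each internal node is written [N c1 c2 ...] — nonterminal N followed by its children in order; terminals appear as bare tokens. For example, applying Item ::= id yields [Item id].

[Seq [Seq [Item [Item n] + [Item var]]] :: [Item [Item id] + [Item n]]]

Seq
Seq :: Item
Item :: Item
Item + Item :: Item
n + Item :: Item
n + var :: Item
n + var :: Item + Item
n + var :: id + Item
n + var :: id + n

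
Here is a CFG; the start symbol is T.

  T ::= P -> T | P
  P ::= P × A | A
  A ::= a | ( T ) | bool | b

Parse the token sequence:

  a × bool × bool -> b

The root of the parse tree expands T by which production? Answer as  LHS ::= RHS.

[T [P [P [P [A a]] × [A bool]] × [A bool]] -> [T [P [A b]]]]

T ::= P -> T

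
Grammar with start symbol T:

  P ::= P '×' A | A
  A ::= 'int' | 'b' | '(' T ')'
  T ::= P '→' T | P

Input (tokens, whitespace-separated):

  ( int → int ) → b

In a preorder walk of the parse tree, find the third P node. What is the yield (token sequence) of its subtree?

int

[T [P [A ( [T [P [A int]] → [T [P [A int]]]] )]] → [T [P [A b]]]]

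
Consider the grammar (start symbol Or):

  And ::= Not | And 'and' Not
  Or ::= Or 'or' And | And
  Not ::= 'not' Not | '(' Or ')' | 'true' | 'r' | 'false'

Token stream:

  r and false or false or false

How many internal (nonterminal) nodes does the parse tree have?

[Or [Or [Or [And [And [Not r]] and [Not false]]] or [And [Not false]]] or [And [Not false]]]

11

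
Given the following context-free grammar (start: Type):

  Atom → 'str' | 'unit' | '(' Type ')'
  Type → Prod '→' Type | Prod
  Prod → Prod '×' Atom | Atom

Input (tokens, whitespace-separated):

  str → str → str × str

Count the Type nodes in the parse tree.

3

[Type [Prod [Atom str]] → [Type [Prod [Atom str]] → [Type [Prod [Prod [Atom str]] × [Atom str]]]]]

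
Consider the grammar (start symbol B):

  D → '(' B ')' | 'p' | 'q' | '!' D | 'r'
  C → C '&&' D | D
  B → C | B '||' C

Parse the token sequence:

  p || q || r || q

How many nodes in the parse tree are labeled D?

[B [B [B [B [C [D p]]] || [C [D q]]] || [C [D r]]] || [C [D q]]]

4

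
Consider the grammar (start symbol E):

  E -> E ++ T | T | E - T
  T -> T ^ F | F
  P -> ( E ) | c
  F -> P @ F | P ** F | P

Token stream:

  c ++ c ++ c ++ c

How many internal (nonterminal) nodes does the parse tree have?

16

[E [E [E [E [T [F [P c]]]] ++ [T [F [P c]]]] ++ [T [F [P c]]]] ++ [T [F [P c]]]]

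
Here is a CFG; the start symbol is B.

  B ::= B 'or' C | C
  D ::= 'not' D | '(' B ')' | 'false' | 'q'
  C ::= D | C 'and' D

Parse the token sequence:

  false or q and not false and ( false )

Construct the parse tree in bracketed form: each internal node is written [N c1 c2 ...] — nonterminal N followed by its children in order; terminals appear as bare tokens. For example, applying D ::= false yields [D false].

B
B or C
C or C
D or C
false or C
false or C and D
false or C and D and D
false or D and D and D
false or q and D and D
false or q and not D and D
false or q and not false and D
false or q and not false and ( B )
false or q and not false and ( C )
false or q and not false and ( D )
false or q and not false and ( false )

[B [B [C [D false]]] or [C [C [C [D q]] and [D not [D false]]] and [D ( [B [C [D false]]] )]]]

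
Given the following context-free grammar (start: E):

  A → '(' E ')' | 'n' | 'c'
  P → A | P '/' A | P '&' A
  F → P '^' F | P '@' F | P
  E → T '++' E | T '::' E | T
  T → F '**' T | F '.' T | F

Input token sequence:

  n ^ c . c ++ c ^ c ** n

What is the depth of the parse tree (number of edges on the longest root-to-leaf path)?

7

[E [T [F [P [A n]] ^ [F [P [A c]]]] . [T [F [P [A c]]]]] ++ [E [T [F [P [A c]] ^ [F [P [A c]]]] ** [T [F [P [A n]]]]]]]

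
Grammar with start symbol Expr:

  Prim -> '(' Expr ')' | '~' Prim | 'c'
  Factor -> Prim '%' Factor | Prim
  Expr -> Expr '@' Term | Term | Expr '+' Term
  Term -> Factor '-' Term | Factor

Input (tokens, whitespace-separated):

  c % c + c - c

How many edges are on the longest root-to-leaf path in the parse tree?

[Expr [Expr [Term [Factor [Prim c] % [Factor [Prim c]]]]] + [Term [Factor [Prim c]] - [Term [Factor [Prim c]]]]]

6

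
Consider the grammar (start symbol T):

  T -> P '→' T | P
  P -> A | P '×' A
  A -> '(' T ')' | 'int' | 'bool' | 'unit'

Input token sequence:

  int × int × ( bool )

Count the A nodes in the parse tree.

[T [P [P [P [A int]] × [A int]] × [A ( [T [P [A bool]]] )]]]

4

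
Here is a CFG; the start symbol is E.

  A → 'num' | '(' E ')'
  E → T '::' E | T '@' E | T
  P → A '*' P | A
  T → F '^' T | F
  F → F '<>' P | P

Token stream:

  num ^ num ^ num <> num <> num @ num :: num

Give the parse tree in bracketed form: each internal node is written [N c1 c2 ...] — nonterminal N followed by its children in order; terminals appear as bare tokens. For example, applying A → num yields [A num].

[E [T [F [P [A num]]] ^ [T [F [P [A num]]] ^ [T [F [F [F [P [A num]]] <> [P [A num]]] <> [P [A num]]]]]] @ [E [T [F [P [A num]]]] :: [E [T [F [P [A num]]]]]]]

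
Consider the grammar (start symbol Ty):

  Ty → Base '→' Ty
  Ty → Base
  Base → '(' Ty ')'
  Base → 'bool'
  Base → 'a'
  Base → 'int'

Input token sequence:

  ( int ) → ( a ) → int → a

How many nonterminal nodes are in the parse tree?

12

[Ty [Base ( [Ty [Base int]] )] → [Ty [Base ( [Ty [Base a]] )] → [Ty [Base int] → [Ty [Base a]]]]]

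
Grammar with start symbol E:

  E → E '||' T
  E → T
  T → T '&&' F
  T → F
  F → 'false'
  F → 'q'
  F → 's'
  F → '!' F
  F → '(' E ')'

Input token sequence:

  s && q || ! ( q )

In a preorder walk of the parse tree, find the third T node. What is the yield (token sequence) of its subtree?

[E [E [T [T [F s]] && [F q]]] || [T [F ! [F ( [E [T [F q]]] )]]]]

! ( q )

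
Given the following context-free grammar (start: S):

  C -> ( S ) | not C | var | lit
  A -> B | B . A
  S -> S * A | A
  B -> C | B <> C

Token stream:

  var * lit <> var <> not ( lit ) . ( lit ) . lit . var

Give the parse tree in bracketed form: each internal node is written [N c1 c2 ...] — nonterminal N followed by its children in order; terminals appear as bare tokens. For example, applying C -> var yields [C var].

[S [S [A [B [C var]]]] * [A [B [B [B [C lit]] <> [C var]] <> [C not [C ( [S [A [B [C lit]]]] )]]] . [A [B [C ( [S [A [B [C lit]]]] )]] . [A [B [C lit]] . [A [B [C var]]]]]]]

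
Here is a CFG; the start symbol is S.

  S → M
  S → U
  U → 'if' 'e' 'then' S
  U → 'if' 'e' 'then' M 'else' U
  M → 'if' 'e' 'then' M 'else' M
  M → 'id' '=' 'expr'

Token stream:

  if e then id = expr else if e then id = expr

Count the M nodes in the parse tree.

2

[S [U if e then [M id = expr] else [U if e then [S [M id = expr]]]]]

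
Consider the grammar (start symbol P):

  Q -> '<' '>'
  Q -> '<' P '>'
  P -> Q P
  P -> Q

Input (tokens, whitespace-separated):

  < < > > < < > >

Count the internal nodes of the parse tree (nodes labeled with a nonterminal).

8

[P [Q < [P [Q < >]] >] [P [Q < [P [Q < >]] >]]]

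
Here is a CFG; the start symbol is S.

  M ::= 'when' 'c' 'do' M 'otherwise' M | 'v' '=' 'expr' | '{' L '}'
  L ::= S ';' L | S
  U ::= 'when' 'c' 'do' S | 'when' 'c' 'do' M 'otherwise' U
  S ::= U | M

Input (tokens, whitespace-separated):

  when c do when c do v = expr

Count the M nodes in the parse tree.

1

[S [U when c do [S [U when c do [S [M v = expr]]]]]]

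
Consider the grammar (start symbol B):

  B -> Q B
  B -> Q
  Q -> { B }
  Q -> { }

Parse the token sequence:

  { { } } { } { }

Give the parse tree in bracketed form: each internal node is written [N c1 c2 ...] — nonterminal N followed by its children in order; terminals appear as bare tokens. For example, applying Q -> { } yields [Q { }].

B
Q B
{ B } B
{ Q } B
{ { } } B
{ { } } Q B
{ { } } { } B
{ { } } { } Q
{ { } } { } { }

[B [Q { [B [Q { }]] }] [B [Q { }] [B [Q { }]]]]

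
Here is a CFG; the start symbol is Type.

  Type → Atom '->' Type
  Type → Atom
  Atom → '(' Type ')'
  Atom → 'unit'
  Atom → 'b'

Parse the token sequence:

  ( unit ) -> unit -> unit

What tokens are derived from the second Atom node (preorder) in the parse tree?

[Type [Atom ( [Type [Atom unit]] )] -> [Type [Atom unit] -> [Type [Atom unit]]]]

unit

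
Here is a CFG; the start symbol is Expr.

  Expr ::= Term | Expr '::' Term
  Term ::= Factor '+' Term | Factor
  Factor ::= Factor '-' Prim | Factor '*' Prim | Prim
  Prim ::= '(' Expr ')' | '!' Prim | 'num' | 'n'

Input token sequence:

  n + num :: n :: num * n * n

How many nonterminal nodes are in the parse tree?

19

[Expr [Expr [Expr [Term [Factor [Prim n]] + [Term [Factor [Prim num]]]]] :: [Term [Factor [Prim n]]]] :: [Term [Factor [Factor [Factor [Prim num]] * [Prim n]] * [Prim n]]]]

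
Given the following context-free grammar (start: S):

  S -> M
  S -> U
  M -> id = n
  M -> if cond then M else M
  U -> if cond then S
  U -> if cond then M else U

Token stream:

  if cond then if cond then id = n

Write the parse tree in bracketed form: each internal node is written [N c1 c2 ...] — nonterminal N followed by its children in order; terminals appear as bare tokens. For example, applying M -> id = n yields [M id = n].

S
U
if cond then S
if cond then U
if cond then if cond then S
if cond then if cond then M
if cond then if cond then id = n

[S [U if cond then [S [U if cond then [S [M id = n]]]]]]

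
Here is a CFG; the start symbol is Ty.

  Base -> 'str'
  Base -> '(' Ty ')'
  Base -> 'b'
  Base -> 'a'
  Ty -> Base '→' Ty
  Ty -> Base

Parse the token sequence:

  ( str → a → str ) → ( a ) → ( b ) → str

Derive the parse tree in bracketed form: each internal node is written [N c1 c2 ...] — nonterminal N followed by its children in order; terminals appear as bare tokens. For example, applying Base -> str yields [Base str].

[Ty [Base ( [Ty [Base str] → [Ty [Base a] → [Ty [Base str]]]] )] → [Ty [Base ( [Ty [Base a]] )] → [Ty [Base ( [Ty [Base b]] )] → [Ty [Base str]]]]]

Ty
Base → Ty
( Ty ) → Ty
( Base → Ty ) → Ty
( str → Ty ) → Ty
( str → Base → Ty ) → Ty
( str → a → Ty ) → Ty
( str → a → Base ) → Ty
( str → a → str ) → Ty
( str → a → str ) → Base → Ty
( str → a → str ) → ( Ty ) → Ty
( str → a → str ) → ( Base ) → Ty
( str → a → str ) → ( a ) → Ty
( str → a → str ) → ( a ) → Base → Ty
( str → a → str ) → ( a ) → ( Ty ) → Ty
( str → a → str ) → ( a ) → ( Base ) → Ty
( str → a → str ) → ( a ) → ( b ) → Ty
( str → a → str ) → ( a ) → ( b ) → Base
( str → a → str ) → ( a ) → ( b ) → str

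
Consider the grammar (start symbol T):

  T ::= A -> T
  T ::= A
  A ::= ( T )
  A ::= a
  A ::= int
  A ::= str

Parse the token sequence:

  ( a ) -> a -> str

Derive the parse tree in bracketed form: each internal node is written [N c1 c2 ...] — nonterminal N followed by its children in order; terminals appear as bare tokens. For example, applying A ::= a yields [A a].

[T [A ( [T [A a]] )] -> [T [A a] -> [T [A str]]]]

T
A -> T
( T ) -> T
( A ) -> T
( a ) -> T
( a ) -> A -> T
( a ) -> a -> T
( a ) -> a -> A
( a ) -> a -> str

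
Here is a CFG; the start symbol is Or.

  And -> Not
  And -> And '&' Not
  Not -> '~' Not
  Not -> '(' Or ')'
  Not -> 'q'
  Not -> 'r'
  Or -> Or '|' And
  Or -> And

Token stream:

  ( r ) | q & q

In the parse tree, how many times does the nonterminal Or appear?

[Or [Or [And [Not ( [Or [And [Not r]]] )]]] | [And [And [Not q]] & [Not q]]]

3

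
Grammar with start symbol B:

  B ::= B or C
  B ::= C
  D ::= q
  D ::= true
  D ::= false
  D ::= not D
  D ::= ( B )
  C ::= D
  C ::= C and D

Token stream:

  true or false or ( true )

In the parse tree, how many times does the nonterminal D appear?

[B [B [B [C [D true]]] or [C [D false]]] or [C [D ( [B [C [D true]]] )]]]

4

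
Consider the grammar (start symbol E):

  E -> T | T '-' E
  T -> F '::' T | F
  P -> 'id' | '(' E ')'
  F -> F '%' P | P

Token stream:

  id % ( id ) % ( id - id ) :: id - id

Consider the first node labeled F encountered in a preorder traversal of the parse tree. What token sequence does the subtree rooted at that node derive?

[E [T [F [F [F [P id]] % [P ( [E [T [F [P id]]]] )]] % [P ( [E [T [F [P id]]] - [E [T [F [P id]]]]] )]] :: [T [F [P id]]]] - [E [T [F [P id]]]]]

id % ( id ) % ( id - id )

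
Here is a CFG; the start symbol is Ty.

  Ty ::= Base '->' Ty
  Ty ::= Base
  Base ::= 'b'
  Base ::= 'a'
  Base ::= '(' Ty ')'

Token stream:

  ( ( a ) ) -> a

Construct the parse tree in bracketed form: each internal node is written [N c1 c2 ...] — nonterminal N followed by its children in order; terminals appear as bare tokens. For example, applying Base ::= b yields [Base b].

Ty
Base -> Ty
( Ty ) -> Ty
( Base ) -> Ty
( ( Ty ) ) -> Ty
( ( Base ) ) -> Ty
( ( a ) ) -> Ty
( ( a ) ) -> Base
( ( a ) ) -> a

[Ty [Base ( [Ty [Base ( [Ty [Base a]] )]] )] -> [Ty [Base a]]]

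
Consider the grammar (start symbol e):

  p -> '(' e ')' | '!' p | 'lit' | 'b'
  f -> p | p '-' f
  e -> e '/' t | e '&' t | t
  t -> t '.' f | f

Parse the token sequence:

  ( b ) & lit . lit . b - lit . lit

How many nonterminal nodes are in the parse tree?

23

[e [e [t [f [p ( [e [t [f [p b]]]] )]]]] & [t [t [t [t [f [p lit]]] . [f [p lit]]] . [f [p b] - [f [p lit]]]] . [f [p lit]]]]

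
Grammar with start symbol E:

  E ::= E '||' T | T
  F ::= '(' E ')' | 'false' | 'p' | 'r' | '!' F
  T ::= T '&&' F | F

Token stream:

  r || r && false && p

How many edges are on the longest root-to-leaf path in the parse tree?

[E [E [T [F r]]] || [T [T [T [F r]] && [F false]] && [F p]]]

5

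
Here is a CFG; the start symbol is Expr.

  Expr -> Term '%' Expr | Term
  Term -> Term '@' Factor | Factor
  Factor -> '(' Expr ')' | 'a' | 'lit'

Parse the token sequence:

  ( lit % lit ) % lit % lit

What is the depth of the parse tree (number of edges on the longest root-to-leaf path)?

[Expr [Term [Factor ( [Expr [Term [Factor lit]] % [Expr [Term [Factor lit]]]] )]] % [Expr [Term [Factor lit]] % [Expr [Term [Factor lit]]]]]

7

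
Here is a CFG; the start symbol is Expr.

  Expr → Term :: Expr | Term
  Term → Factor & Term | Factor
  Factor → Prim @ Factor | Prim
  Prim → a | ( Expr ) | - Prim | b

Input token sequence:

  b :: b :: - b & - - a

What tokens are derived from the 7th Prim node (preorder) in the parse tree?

a

[Expr [Term [Factor [Prim b]]] :: [Expr [Term [Factor [Prim b]]] :: [Expr [Term [Factor [Prim - [Prim b]]] & [Term [Factor [Prim - [Prim - [Prim a]]]]]]]]]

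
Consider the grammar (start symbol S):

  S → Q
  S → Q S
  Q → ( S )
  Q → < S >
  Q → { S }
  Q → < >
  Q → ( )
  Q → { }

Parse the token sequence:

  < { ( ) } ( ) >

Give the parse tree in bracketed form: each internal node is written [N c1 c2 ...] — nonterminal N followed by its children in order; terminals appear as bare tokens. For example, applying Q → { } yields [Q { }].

S
Q
< S >
< Q S >
< { S } S >
< { Q } S >
< { ( ) } S >
< { ( ) } Q >
< { ( ) } ( ) >

[S [Q < [S [Q { [S [Q ( )]] }] [S [Q ( )]]] >]]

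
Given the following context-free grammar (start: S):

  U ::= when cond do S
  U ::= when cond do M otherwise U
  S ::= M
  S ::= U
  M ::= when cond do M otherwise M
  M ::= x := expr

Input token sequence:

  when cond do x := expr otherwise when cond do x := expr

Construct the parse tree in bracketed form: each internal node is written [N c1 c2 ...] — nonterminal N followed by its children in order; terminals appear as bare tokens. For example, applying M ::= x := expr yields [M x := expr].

[S [U when cond do [M x := expr] otherwise [U when cond do [S [M x := expr]]]]]

S
U
when cond do M otherwise U
when cond do x := expr otherwise U
when cond do x := expr otherwise when cond do S
when cond do x := expr otherwise when cond do M
when cond do x := expr otherwise when cond do x := expr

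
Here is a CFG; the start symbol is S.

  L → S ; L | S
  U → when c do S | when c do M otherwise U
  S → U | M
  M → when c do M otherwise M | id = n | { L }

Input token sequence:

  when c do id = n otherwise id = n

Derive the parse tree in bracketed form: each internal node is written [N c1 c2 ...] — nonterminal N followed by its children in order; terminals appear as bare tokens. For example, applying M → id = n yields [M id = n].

[S [M when c do [M id = n] otherwise [M id = n]]]

S
M
when c do M otherwise M
when c do id = n otherwise M
when c do id = n otherwise id = n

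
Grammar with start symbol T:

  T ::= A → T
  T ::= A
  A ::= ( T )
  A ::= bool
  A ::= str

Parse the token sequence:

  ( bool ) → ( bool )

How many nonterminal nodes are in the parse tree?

[T [A ( [T [A bool]] )] → [T [A ( [T [A bool]] )]]]

8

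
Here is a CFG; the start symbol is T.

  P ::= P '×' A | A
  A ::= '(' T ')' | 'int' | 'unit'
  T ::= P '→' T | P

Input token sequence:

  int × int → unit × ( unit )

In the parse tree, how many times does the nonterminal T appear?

[T [P [P [A int]] × [A int]] → [T [P [P [A unit]] × [A ( [T [P [A unit]]] )]]]]

3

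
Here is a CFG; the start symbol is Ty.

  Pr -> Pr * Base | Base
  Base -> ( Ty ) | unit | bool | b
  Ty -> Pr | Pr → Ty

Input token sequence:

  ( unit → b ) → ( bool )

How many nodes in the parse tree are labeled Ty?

5

[Ty [Pr [Base ( [Ty [Pr [Base unit]] → [Ty [Pr [Base b]]]] )]] → [Ty [Pr [Base ( [Ty [Pr [Base bool]]] )]]]]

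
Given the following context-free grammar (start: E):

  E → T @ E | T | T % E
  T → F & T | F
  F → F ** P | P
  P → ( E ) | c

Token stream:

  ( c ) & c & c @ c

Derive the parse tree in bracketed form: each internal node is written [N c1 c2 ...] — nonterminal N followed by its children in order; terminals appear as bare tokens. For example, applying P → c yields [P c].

E
T @ E
F & T @ E
P & T @ E
( E ) & T @ E
( T ) & T @ E
( F ) & T @ E
( P ) & T @ E
( c ) & T @ E
( c ) & F & T @ E
( c ) & P & T @ E
( c ) & c & T @ E
( c ) & c & F @ E
( c ) & c & P @ E
( c ) & c & c @ E
( c ) & c & c @ T
( c ) & c & c @ F
( c ) & c & c @ P
( c ) & c & c @ c

[E [T [F [P ( [E [T [F [P c]]]] )]] & [T [F [P c]] & [T [F [P c]]]]] @ [E [T [F [P c]]]]]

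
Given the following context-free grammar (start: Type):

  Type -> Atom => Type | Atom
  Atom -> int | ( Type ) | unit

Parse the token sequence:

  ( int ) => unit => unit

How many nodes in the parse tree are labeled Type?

4

[Type [Atom ( [Type [Atom int]] )] => [Type [Atom unit] => [Type [Atom unit]]]]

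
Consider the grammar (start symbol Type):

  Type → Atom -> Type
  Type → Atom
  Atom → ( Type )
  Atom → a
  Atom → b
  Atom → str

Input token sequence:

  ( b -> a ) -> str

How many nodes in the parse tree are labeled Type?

4

[Type [Atom ( [Type [Atom b] -> [Type [Atom a]]] )] -> [Type [Atom str]]]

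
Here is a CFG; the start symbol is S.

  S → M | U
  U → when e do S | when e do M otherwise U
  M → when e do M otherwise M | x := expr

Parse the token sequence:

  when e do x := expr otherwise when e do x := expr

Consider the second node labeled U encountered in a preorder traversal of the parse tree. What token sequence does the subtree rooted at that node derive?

[S [U when e do [M x := expr] otherwise [U when e do [S [M x := expr]]]]]

when e do x := expr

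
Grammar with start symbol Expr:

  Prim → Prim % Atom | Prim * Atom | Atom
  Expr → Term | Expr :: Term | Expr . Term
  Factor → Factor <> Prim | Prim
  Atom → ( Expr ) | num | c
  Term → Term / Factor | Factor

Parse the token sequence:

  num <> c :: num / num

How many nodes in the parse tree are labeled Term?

[Expr [Expr [Term [Factor [Factor [Prim [Atom num]]] <> [Prim [Atom c]]]]] :: [Term [Term [Factor [Prim [Atom num]]]] / [Factor [Prim [Atom num]]]]]

3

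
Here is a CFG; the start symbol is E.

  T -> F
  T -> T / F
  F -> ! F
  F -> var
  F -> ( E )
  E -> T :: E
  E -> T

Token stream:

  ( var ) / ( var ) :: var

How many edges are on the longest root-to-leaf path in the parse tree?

7

[E [T [T [F ( [E [T [F var]]] )]] / [F ( [E [T [F var]]] )]] :: [E [T [F var]]]]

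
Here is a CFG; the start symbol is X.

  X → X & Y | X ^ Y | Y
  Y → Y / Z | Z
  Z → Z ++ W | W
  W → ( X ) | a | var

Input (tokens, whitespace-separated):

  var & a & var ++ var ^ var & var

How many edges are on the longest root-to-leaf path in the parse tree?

[X [X [X [X [X [Y [Z [W var]]]] & [Y [Z [W a]]]] & [Y [Z [Z [W var]] ++ [W var]]]] ^ [Y [Z [W var]]]] & [Y [Z [W var]]]]

8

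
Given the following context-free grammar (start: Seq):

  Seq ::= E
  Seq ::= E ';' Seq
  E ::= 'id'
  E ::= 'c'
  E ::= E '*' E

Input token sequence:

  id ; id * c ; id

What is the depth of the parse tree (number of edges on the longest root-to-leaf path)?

4

[Seq [E id] ; [Seq [E [E id] * [E c]] ; [Seq [E id]]]]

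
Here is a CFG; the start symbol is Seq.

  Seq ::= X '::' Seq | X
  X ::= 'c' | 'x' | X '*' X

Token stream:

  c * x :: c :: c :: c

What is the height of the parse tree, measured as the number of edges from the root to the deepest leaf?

5

[Seq [X [X c] * [X x]] :: [Seq [X c] :: [Seq [X c] :: [Seq [X c]]]]]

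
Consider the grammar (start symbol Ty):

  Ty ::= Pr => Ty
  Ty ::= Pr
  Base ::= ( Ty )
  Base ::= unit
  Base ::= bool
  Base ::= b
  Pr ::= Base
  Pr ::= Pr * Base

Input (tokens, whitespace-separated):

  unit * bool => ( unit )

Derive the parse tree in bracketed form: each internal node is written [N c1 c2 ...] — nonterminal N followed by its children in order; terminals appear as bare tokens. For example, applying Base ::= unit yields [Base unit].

[Ty [Pr [Pr [Base unit]] * [Base bool]] => [Ty [Pr [Base ( [Ty [Pr [Base unit]]] )]]]]

Ty
Pr => Ty
Pr * Base => Ty
Base * Base => Ty
unit * Base => Ty
unit * bool => Ty
unit * bool => Pr
unit * bool => Base
unit * bool => ( Ty )
unit * bool => ( Pr )
unit * bool => ( Base )
unit * bool => ( unit )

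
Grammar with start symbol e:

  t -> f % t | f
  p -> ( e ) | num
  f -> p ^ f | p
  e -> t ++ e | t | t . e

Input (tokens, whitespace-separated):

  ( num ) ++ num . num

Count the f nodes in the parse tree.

[e [t [f [p ( [e [t [f [p num]]]] )]]] ++ [e [t [f [p num]]] . [e [t [f [p num]]]]]]

4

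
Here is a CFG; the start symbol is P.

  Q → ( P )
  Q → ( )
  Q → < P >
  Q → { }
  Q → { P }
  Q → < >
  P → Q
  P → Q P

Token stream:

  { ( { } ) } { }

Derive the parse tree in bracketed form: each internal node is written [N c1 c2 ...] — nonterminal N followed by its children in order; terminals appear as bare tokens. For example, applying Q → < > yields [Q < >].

[P [Q { [P [Q ( [P [Q { }]] )]] }] [P [Q { }]]]

P
Q P
{ P } P
{ Q } P
{ ( P ) } P
{ ( Q ) } P
{ ( { } ) } P
{ ( { } ) } Q
{ ( { } ) } { }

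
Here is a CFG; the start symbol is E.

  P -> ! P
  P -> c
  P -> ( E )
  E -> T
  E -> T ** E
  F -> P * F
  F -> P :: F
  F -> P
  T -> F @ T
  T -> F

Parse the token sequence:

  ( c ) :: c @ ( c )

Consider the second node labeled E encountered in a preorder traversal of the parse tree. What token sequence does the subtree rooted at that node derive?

c

[E [T [F [P ( [E [T [F [P c]]]] )] :: [F [P c]]] @ [T [F [P ( [E [T [F [P c]]]] )]]]]]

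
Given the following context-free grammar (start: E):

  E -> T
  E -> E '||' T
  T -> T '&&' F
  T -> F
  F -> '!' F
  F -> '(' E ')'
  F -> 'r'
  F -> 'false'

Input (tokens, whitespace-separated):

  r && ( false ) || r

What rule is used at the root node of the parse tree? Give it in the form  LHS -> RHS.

[E [E [T [T [F r]] && [F ( [E [T [F false]]] )]]] || [T [F r]]]

E -> E '||' T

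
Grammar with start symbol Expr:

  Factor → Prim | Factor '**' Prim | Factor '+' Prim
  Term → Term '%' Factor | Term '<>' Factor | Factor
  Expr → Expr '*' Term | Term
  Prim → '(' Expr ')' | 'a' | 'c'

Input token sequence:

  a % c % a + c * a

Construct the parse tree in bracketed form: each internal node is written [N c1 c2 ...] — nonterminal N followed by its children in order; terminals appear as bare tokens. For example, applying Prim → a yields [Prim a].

[Expr [Expr [Term [Term [Term [Factor [Prim a]]] % [Factor [Prim c]]] % [Factor [Factor [Prim a]] + [Prim c]]]] * [Term [Factor [Prim a]]]]

Expr
Expr * Term
Term * Term
Term % Factor * Term
Term % Factor % Factor * Term
Factor % Factor % Factor * Term
Prim % Factor % Factor * Term
a % Factor % Factor * Term
a % Prim % Factor * Term
a % c % Factor * Term
a % c % Factor + Prim * Term
a % c % Prim + Prim * Term
a % c % a + Prim * Term
a % c % a + c * Term
a % c % a + c * Factor
a % c % a + c * Prim
a % c % a + c * a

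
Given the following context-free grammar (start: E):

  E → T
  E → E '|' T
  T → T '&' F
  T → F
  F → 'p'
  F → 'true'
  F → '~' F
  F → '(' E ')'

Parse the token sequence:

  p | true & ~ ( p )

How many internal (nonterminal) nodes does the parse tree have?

12

[E [E [T [F p]]] | [T [T [F true]] & [F ~ [F ( [E [T [F p]]] )]]]]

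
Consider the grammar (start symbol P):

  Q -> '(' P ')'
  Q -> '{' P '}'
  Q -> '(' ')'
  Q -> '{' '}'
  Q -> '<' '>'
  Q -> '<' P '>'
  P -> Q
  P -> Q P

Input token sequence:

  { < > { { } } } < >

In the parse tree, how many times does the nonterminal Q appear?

[P [Q { [P [Q < >] [P [Q { [P [Q { }]] }]]] }] [P [Q < >]]]

5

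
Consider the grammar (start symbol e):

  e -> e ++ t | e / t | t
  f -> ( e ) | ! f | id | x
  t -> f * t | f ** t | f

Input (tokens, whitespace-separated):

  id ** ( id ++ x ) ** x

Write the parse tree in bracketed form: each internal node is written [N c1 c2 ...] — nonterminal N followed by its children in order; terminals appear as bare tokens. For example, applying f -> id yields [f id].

[e [t [f id] ** [t [f ( [e [e [t [f id]]] ++ [t [f x]]] )] ** [t [f x]]]]]

e
t
f ** t
id ** t
id ** f ** t
id ** ( e ) ** t
id ** ( e ++ t ) ** t
id ** ( t ++ t ) ** t
id ** ( f ++ t ) ** t
id ** ( id ++ t ) ** t
id ** ( id ++ f ) ** t
id ** ( id ++ x ) ** t
id ** ( id ++ x ) ** f
id ** ( id ++ x ) ** x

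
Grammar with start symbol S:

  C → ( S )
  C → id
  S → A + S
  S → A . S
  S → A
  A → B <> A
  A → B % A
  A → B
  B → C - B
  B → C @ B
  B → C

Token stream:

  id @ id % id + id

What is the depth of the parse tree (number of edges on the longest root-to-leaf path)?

[S [A [B [C id] @ [B [C id]]] % [A [B [C id]]]] + [S [A [B [C id]]]]]

5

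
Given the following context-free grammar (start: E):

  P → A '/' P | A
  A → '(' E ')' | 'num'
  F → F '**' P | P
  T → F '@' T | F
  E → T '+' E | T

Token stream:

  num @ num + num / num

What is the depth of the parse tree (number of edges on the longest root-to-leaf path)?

[E [T [F [P [A num]]] @ [T [F [P [A num]]]]] + [E [T [F [P [A num] / [P [A num]]]]]]]

7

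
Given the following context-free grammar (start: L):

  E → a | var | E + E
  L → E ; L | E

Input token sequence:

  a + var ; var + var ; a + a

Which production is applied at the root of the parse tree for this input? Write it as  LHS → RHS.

[L [E [E a] + [E var]] ; [L [E [E var] + [E var]] ; [L [E [E a] + [E a]]]]]

L → E ; L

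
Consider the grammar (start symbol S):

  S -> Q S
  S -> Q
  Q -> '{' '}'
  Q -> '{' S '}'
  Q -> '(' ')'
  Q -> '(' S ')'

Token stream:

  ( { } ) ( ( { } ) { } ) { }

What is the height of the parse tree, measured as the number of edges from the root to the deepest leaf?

[S [Q ( [S [Q { }]] )] [S [Q ( [S [Q ( [S [Q { }]] )] [S [Q { }]]] )] [S [Q { }]]]]

7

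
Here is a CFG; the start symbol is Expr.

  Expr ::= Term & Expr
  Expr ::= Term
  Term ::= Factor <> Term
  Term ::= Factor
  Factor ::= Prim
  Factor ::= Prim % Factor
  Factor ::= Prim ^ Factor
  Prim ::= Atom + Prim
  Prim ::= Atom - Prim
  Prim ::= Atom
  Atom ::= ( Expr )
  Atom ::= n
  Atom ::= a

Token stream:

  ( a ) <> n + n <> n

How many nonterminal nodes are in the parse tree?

[Expr [Term [Factor [Prim [Atom ( [Expr [Term [Factor [Prim [Atom a]]]]] )]]] <> [Term [Factor [Prim [Atom n] + [Prim [Atom n]]]] <> [Term [Factor [Prim [Atom n]]]]]]]

20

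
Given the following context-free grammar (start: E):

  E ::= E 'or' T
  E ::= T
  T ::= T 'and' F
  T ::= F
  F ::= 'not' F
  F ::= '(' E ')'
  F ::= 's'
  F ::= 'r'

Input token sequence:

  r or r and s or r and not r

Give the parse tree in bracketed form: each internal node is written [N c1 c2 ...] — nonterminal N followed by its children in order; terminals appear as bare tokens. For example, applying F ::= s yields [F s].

[E [E [E [T [F r]]] or [T [T [F r]] and [F s]]] or [T [T [F r]] and [F not [F r]]]]

E
E or T
E or T or T
T or T or T
F or T or T
r or T or T
r or T and F or T
r or F and F or T
r or r and F or T
r or r and s or T
r or r and s or T and F
r or r and s or F and F
r or r and s or r and F
r or r and s or r and not F
r or r and s or r and not r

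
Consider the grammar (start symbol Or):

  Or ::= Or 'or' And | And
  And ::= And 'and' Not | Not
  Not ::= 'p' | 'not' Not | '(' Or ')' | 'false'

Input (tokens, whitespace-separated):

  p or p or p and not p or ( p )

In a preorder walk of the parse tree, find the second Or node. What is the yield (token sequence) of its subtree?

p or p or p and not p

[Or [Or [Or [Or [And [Not p]]] or [And [Not p]]] or [And [And [Not p]] and [Not not [Not p]]]] or [And [Not ( [Or [And [Not p]]] )]]]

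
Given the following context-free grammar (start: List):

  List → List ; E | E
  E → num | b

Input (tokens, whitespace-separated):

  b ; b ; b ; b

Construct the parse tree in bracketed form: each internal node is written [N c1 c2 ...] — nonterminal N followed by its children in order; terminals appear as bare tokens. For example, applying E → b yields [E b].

List
List ; E
List ; E ; E
List ; E ; E ; E
E ; E ; E ; E
b ; E ; E ; E
b ; b ; E ; E
b ; b ; b ; E
b ; b ; b ; b

[List [List [List [List [E b]] ; [E b]] ; [E b]] ; [E b]]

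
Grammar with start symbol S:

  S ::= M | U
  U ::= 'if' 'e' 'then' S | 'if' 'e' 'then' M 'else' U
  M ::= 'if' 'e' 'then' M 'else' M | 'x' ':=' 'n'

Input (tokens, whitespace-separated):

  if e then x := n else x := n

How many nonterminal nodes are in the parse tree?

4

[S [M if e then [M x := n] else [M x := n]]]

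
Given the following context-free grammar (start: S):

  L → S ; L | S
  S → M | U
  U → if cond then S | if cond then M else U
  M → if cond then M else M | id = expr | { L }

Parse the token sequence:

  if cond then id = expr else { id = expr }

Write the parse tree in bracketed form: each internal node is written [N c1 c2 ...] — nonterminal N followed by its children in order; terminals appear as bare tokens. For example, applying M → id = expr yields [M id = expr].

S
M
if cond then M else M
if cond then id = expr else M
if cond then id = expr else { L }
if cond then id = expr else { S }
if cond then id = expr else { M }
if cond then id = expr else { id = expr }

[S [M if cond then [M id = expr] else [M { [L [S [M id = expr]]] }]]]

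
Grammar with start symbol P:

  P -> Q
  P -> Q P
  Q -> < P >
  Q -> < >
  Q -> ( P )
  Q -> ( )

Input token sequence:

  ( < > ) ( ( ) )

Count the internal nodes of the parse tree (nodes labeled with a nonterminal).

8

[P [Q ( [P [Q < >]] )] [P [Q ( [P [Q ( )]] )]]]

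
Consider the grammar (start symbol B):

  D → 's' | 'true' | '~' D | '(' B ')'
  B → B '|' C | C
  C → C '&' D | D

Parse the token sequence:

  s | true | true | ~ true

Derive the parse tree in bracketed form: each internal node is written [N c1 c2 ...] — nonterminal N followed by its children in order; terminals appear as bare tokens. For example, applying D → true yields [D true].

[B [B [B [B [C [D s]]] | [C [D true]]] | [C [D true]]] | [C [D ~ [D true]]]]

B
B | C
B | C | C
B | C | C | C
C | C | C | C
D | C | C | C
s | C | C | C
s | D | C | C
s | true | C | C
s | true | D | C
s | true | true | C
s | true | true | D
s | true | true | ~ D
s | true | true | ~ true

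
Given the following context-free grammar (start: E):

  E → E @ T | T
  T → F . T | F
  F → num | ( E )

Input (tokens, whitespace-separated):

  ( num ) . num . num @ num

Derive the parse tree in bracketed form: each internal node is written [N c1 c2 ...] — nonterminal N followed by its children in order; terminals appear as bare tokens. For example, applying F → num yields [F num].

[E [E [T [F ( [E [T [F num]]] )] . [T [F num] . [T [F num]]]]] @ [T [F num]]]

E
E @ T
T @ T
F . T @ T
( E ) . T @ T
( T ) . T @ T
( F ) . T @ T
( num ) . T @ T
( num ) . F . T @ T
( num ) . num . T @ T
( num ) . num . F @ T
( num ) . num . num @ T
( num ) . num . num @ F
( num ) . num . num @ num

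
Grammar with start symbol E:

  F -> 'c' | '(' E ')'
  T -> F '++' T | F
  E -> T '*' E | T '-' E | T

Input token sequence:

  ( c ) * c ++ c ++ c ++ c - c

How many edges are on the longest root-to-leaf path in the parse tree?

7

[E [T [F ( [E [T [F c]]] )]] * [E [T [F c] ++ [T [F c] ++ [T [F c] ++ [T [F c]]]]] - [E [T [F c]]]]]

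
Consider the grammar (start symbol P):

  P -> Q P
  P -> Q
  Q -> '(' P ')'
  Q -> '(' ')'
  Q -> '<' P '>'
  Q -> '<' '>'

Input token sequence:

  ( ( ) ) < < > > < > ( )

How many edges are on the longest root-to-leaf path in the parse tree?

[P [Q ( [P [Q ( )]] )] [P [Q < [P [Q < >]] >] [P [Q < >] [P [Q ( )]]]]]

5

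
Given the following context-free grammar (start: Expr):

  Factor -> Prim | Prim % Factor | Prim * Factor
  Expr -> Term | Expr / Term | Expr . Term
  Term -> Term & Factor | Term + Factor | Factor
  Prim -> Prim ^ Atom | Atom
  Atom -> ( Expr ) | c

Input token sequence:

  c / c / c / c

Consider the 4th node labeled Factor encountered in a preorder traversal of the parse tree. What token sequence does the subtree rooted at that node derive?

c

[Expr [Expr [Expr [Expr [Term [Factor [Prim [Atom c]]]]] / [Term [Factor [Prim [Atom c]]]]] / [Term [Factor [Prim [Atom c]]]]] / [Term [Factor [Prim [Atom c]]]]]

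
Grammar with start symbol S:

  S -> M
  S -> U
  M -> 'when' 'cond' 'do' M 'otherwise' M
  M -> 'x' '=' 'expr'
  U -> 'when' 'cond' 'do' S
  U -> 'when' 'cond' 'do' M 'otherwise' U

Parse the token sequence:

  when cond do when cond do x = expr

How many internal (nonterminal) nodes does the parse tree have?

[S [U when cond do [S [U when cond do [S [M x = expr]]]]]]

6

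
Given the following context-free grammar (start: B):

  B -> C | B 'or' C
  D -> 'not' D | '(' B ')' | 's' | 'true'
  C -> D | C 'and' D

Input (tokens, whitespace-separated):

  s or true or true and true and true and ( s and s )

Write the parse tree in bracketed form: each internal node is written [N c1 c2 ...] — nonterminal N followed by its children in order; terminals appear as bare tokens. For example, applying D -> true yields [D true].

B
B or C
B or C or C
C or C or C
D or C or C
s or C or C
s or D or C
s or true or C
s or true or C and D
s or true or C and D and D
s or true or C and D and D and D
s or true or D and D and D and D
s or true or true and D and D and D
s or true or true and true and D and D
s or true or true and true and true and D
s or true or true and true and true and ( B )
s or true or true and true and true and ( C )
s or true or true and true and true and ( C and D )
s or true or true and true and true and ( D and D )
s or true or true and true and true and ( s and D )
s or true or true and true and true and ( s and s )

[B [B [B [C [D s]]] or [C [D true]]] or [C [C [C [C [D true]] and [D true]] and [D true]] and [D ( [B [C [C [D s]] and [D s]]] )]]]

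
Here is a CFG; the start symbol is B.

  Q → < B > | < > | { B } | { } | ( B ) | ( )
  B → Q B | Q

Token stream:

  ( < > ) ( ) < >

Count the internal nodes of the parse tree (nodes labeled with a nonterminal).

8

[B [Q ( [B [Q < >]] )] [B [Q ( )] [B [Q < >]]]]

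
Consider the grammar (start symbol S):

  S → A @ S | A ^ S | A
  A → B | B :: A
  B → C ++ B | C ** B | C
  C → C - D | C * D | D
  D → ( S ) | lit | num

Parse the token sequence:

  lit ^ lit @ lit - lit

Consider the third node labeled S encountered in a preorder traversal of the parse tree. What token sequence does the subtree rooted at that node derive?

[S [A [B [C [D lit]]]] ^ [S [A [B [C [D lit]]]] @ [S [A [B [C [C [D lit]] - [D lit]]]]]]]

lit - lit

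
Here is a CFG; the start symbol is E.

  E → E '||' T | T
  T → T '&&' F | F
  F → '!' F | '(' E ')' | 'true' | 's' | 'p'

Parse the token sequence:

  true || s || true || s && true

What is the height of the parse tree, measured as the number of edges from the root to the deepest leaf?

[E [E [E [E [T [F true]]] || [T [F s]]] || [T [F true]]] || [T [T [F s]] && [F true]]]

6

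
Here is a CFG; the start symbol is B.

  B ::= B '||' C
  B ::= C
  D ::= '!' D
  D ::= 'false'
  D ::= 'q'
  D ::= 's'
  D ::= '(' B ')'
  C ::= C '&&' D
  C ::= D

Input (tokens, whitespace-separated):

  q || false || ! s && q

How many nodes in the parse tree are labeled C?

[B [B [B [C [D q]]] || [C [D false]]] || [C [C [D ! [D s]]] && [D q]]]

4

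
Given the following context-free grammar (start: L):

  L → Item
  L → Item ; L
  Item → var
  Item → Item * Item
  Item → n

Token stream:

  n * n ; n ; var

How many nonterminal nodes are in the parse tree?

[L [Item [Item n] * [Item n]] ; [L [Item n] ; [L [Item var]]]]

8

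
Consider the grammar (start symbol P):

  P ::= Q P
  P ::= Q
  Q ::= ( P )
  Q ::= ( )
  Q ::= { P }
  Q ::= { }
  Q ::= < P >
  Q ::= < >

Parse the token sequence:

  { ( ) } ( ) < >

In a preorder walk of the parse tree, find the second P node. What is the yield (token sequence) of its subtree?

( )

[P [Q { [P [Q ( )]] }] [P [Q ( )] [P [Q < >]]]]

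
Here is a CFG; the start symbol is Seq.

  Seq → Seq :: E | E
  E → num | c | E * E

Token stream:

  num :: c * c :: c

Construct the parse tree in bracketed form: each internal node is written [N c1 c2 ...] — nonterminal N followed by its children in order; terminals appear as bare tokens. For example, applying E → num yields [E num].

[Seq [Seq [Seq [E num]] :: [E [E c] * [E c]]] :: [E c]]

Seq
Seq :: E
Seq :: E :: E
E :: E :: E
num :: E :: E
num :: E * E :: E
num :: c * E :: E
num :: c * c :: E
num :: c * c :: c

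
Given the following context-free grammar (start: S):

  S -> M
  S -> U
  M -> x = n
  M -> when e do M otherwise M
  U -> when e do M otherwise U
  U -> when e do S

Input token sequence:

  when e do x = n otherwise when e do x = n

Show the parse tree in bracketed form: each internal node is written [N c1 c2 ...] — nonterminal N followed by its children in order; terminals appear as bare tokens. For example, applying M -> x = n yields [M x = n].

[S [U when e do [M x = n] otherwise [U when e do [S [M x = n]]]]]

S
U
when e do M otherwise U
when e do x = n otherwise U
when e do x = n otherwise when e do S
when e do x = n otherwise when e do M
when e do x = n otherwise when e do x = n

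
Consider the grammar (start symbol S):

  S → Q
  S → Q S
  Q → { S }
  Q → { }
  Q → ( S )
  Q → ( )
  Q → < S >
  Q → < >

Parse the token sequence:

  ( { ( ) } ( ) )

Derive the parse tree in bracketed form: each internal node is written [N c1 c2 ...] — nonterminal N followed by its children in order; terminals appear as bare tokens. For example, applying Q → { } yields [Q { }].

S
Q
( S )
( Q S )
( { S } S )
( { Q } S )
( { ( ) } S )
( { ( ) } Q )
( { ( ) } ( ) )

[S [Q ( [S [Q { [S [Q ( )]] }] [S [Q ( )]]] )]]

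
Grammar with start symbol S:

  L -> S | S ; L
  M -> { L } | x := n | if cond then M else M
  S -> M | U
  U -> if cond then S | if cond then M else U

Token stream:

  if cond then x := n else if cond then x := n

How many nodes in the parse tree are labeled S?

2

[S [U if cond then [M x := n] else [U if cond then [S [M x := n]]]]]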